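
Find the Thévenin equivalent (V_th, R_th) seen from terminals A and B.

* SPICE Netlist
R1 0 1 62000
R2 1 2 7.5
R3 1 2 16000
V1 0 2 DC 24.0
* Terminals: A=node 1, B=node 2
Step 1 — V_th is the open-circuit voltage V_A - V_B (nothing connected across the terminals).
Nodal analysis, taking node 2 as the 0 V reference.
Source V1 fixes V_0 = 24 V.
KCL at each unknown node (sum of currents leaving = 0; resistances in Ω):
  Node 1: (V_1 - 24)/62000 + (V_1 - 0)/7.5 + (V_1 - 0)/16000 = 0
Collecting terms: 0.1334 × V_1 = 0.0003871  =>  V_1 = 0.002902 V
V_th = V_1 - V_2 = 0.002902 - 0 = 0.002902 V
Step 2 — R_th: zero the source — replace V1 by a short circuit (node 2 merges into node 0) — and find the resistance seen between A (node 1) and B (node 0).
Reduce the network between node 1 (A) and node 0 (B) by series/parallel combination:
  Rp1 = R1 ‖ R2 ‖ R3 (parallel, all between nodes 0 and 1) = 1/(1/62000 + 1/7.5 + 1/16000) = 7.496 Ω
R_th = 7.496 Ω

Final answer: V_th = 0.002902 V, R_th = 7.496 Ω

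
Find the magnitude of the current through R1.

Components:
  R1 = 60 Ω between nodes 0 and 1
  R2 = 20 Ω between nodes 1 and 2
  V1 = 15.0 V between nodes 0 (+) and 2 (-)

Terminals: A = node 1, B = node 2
Nodal analysis, taking node 2 as the 0 V reference.
Source V1 fixes V_0 = 15 V.
KCL at each unknown node (sum of currents leaving = 0; resistances in Ω):
  Node 1: (V_1 - 15)/60 + (V_1 - 0)/20 = 0
Collecting terms: 0.06667 × V_1 = 0.25  =>  V_1 = 3.75 V
I_R1 = (V_0 - V_1)/R1 = (15 - 3.75)/60 = 0.1875 A
|I_R1| = 0.1875 A

Final answer: |I_R1| = 0.1875 A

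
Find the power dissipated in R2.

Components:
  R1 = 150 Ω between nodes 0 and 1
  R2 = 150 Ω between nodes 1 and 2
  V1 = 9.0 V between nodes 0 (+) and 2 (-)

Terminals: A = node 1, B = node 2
Nodal analysis, taking node 2 as the 0 V reference.
Source V1 fixes V_0 = 9 V.
KCL at each unknown node (sum of currents leaving = 0; resistances in Ω):
  Node 1: (V_1 - 9)/150 + (V_1 - 0)/150 = 0
Collecting terms: 0.01333 × V_1 = 0.06  =>  V_1 = 4.5 V
I_R2 = (V_1 - V_2)/R2 = (4.5 - 0)/150 = 0.03 A
P_R2 = I_R2² × R2 = (0.03)² × 150 = 0.135 W

Final answer: 0.135 W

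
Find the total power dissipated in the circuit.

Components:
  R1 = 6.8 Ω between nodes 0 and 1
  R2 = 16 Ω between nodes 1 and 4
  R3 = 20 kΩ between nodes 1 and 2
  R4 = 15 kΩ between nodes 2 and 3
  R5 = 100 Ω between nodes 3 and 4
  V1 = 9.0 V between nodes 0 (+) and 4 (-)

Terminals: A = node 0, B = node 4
Nodal analysis, taking node 4 as the 0 V reference.
Source V1 fixes V_0 = 9 V.
KCL at each unknown node (sum of currents leaving = 0; resistances in Ω):
  Node 1: (V_1 - 9)/6.8 + (V_1 - 0)/16 + (V_1 - V_2)/20000 = 0
  Node 2: (V_2 - V_1)/20000 + (V_2 - V_3)/15000 = 0
  Node 3: (V_3 - V_2)/15000 + (V_3 - 0)/100 = 0
Collecting terms (coefficients in siemens):
  0.2096·V_1 - 0.00005·V_2 = 1.324
  0.0001167·V_2 - 0.00005·V_1 - 0.00006667·V_3 = 0
  0.01007·V_3 - 0.00006667·V_2 = 0
Solving these 3 simultaneous equations (Gaussian elimination) gives:
  V_1 = 6.315 V, V_2 = 2.717 V, V_3 = 0.01799 V
Power in each resistor, P = (ΔV)²/R:
  P_R1 = (9 - 6.315)²/6.8 = 1.06 W
  P_R2 = (6.315 - 0)²/16 = 2.492 W
  P_R3 = (6.315 - 2.717)²/20000 = 0.0006474 W
  P_R4 = (2.717 - 0.01799)²/15000 = 0.0004855 W
  P_R5 = (0.01799 - 0)²/100 = 0.000003237 W
P_total = P_R1 + P_R2 + P_R3 + P_R4 + P_R5 = 3.554 W

Final answer: 3.554 W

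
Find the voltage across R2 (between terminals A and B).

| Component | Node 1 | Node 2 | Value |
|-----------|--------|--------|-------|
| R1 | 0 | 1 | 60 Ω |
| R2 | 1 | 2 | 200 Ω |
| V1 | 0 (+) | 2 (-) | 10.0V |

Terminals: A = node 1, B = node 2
R1 and R2 are in series across V1 (node 0 → node 1 → node 2), and the output A–B is taken across R2, so this is a voltage divider.
Series current: I = V1/(R1 + R2) = 10/(60 + 200) = 10/260 = 0.03846 A
V_R2 = I × R2 = V1 × R2/(R1 + R2) = 10 × 200/260 = 7.692 V

Final answer: 7.692 V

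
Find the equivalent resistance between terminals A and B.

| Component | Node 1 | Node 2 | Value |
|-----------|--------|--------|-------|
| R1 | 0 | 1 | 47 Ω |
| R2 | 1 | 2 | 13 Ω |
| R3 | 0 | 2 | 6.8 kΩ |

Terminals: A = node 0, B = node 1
Reduce the network between node 0 (A) and node 1 (B) by series/parallel combination:
  Rs1 = R3 + R2 (series, joined only at node 2) = 6800 + 13 = 6813 Ω
  Rp1 = R1 ‖ Rs1 (parallel, both between nodes 0 and 1) = 1/(1/47 + 1/6813) = 46.68 Ω
R_eq = 46.68 Ω

Final answer: 46.68 Ω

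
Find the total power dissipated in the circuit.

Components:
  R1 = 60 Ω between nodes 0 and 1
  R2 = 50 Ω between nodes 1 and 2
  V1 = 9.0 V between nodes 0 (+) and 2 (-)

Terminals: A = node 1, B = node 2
Nodal analysis, taking node 2 as the 0 V reference.
Source V1 fixes V_0 = 9 V.
KCL at each unknown node (sum of currents leaving = 0; resistances in Ω):
  Node 1: (V_1 - 9)/60 + (V_1 - 0)/50 = 0
Collecting terms: 0.03667 × V_1 = 0.15  =>  V_1 = 4.091 V
Power in each resistor, P = (ΔV)²/R:
  P_R1 = (9 - 4.091)²/60 = 0.4017 W
  P_R2 = (4.091 - 0)²/50 = 0.3347 W
P_total = P_R1 + P_R2 = 0.7364 W

Final answer: 0.7364 W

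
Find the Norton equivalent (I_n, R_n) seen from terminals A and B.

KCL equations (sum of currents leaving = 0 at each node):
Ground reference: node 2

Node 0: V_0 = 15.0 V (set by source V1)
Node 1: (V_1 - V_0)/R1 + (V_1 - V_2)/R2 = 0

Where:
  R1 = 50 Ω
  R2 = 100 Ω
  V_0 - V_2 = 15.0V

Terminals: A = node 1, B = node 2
Find the Thévenin equivalent first; then I_n = V_th/R_th and R_n = R_th.
Step 1 — V_th is the open-circuit voltage V_A - V_B (nothing connected across the terminals).
Nodal analysis, taking node 2 as the 0 V reference.
Source V1 fixes V_0 = 15 V.
KCL at each unknown node (sum of currents leaving = 0; resistances in Ω):
  Node 1: (V_1 - 15)/50 + (V_1 - 0)/100 = 0
Collecting terms: 0.03 × V_1 = 0.3  =>  V_1 = 10 V
V_th = V_1 - V_2 = 10 - 0 = 10 V
Step 2 — R_th: zero the source — replace V1 by a short circuit (node 2 merges into node 0) — and find the resistance seen between A (node 1) and B (node 0).
Reduce the network between node 1 (A) and node 0 (B) by series/parallel combination:
  Rp1 = R1 ‖ R2 (parallel, both between nodes 0 and 1) = 1/(1/50 + 1/100) = 33.33 Ω
R_th = 33.33 Ω
I_n = V_th/R_th = 10/33.33 = 0.3 A, and R_n = R_th = 33.33 Ω

Final answer: I_n = 0.3 A, R_n = 33.33 Ω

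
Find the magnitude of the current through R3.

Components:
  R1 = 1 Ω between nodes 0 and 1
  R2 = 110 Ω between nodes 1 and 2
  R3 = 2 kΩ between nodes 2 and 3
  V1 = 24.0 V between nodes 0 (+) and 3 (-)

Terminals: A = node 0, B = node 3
Nodal analysis, taking node 3 as the 0 V reference.
Source V1 fixes V_0 = 24 V.
KCL at each unknown node (sum of currents leaving = 0; resistances in Ω):
  Node 1: (V_1 - 24)/1 + (V_1 - V_2)/110 = 0
  Node 2: (V_2 - V_1)/110 + (V_2 - 0)/2000 = 0
Collecting terms (coefficients in siemens):
  1.009·V_1 - 0.009091·V_2 = 24
  0.009591·V_2 - 0.009091·V_1 = 0
Determinant D = (1.009)(0.009591) - (-0.009091)(-0.009091) = 0.009595
V_1 = [(24)(0.009591) - (-0.009091)(0)]/D = 23.99 V
V_2 = [(1.009)(0) - (24)(-0.009091)]/D = 22.74 V
I_R3 = (V_2 - V_3)/R3 = (22.74 - 0)/2000 = 0.01137 A
|I_R3| = 0.01137 A

Final answer: |I_R3| = 0.01137 A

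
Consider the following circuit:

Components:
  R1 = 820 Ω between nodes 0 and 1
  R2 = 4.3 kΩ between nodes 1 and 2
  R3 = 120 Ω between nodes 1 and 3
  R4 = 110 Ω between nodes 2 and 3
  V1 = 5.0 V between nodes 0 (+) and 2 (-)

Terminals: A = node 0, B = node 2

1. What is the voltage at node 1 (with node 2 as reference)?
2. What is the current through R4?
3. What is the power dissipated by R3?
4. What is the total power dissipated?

Nodal analysis, taking node 2 as the 0 V reference.
Source V1 fixes V_0 = 5 V.
KCL at each unknown node (sum of currents leaving = 0; resistances in Ω):
  Node 1: (V_1 - 5)/820 + (V_1 - 0)/4300 + (V_1 - V_3)/120 = 0
  Node 3: (V_3 - V_1)/120 + (V_3 - 0)/110 = 0
Collecting terms (coefficients in siemens):
  0.009785·V_1 - 0.008333·V_3 = 0.006098
  0.01742·V_3 - 0.008333·V_1 = 0
Determinant D = (0.009785)(0.01742) - (-0.008333)(-0.008333) = 0.0001011
V_1 = [(0.006098)(0.01742) - (-0.008333)(0)]/D = 1.051 V
V_3 = [(0.009785)(0) - (0.006098)(-0.008333)]/D = 0.5028 V
Part 1:
  Read off the nodal solution: V_1 = 1.051 V
Part 2:
  I_R4 = (V_2 - V_3)/R4 = (0 - 0.5028)/110 = -0.004571 A
  Magnitude: I_R4 = 0.004571 A
Part 3:
  I_R3 = (V_1 - V_3)/R3 = (1.051 - 0.5028)/120 = 0.004571 A
  P_R3 = I_R3² × R3 = (0.004571)² × 120 = 0.002507 W
Part 4:
  Power in each resistor, P = (ΔV)²/R:
    P_R1 = (5 - 1.051)²/820 = 0.01901 W
    P_R2 = (1.051 - 0)²/4300 = 0.000257 W
    P_R3 = (1.051 - 0.5028)²/120 = 0.002507 W
    P_R4 = (0 - 0.5028)²/110 = 0.002298 W
  P_total = P_R1 + P_R2 + P_R3 + P_R4 = 0.02408 W

Final answers:
1. V_1 = 1.051 V
2. I_R4 = 0.004571 A
3. P_R3 = 0.002507 W
4. P_total = 0.02408 W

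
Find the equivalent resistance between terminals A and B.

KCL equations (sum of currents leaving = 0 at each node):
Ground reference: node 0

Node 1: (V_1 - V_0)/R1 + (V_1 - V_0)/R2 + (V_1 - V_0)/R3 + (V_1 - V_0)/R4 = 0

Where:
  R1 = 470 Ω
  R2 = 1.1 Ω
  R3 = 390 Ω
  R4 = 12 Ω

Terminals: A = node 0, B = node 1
Reduce the network between node 0 (A) and node 1 (B) by series/parallel combination:
  Rp1 = R1 ‖ R2 ‖ R3 ‖ R4 (parallel, all between nodes 0 and 1) = 1/(1/470 + 1/1.1 + 1/390 + 1/12) = 1.003 Ω
R_eq = 1.003 Ω

Final answer: 1.003 Ω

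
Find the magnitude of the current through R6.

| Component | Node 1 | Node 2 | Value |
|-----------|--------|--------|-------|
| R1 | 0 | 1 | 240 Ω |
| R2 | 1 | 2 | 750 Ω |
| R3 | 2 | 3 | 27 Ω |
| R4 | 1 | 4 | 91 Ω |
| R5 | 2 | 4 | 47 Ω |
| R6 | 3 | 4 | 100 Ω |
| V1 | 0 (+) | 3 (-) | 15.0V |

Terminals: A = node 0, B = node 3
Nodal analysis, taking node 3 as the 0 V reference.
Source V1 fixes V_0 = 15 V.
KCL at each unknown node (sum of currents leaving = 0; resistances in Ω):
  Node 1: (V_1 - 15)/240 + (V_1 - V_2)/750 + (V_1 - V_4)/91 = 0
  Node 2: (V_2 - V_1)/750 + (V_2 - 0)/27 + (V_2 - V_4)/47 = 0
  Node 4: (V_4 - V_1)/91 + (V_4 - V_2)/47 + (V_4 - 0)/100 = 0
Collecting terms (coefficients in siemens):
  0.01649·V_1 - 0.001333·V_2 - 0.01099·V_4 = 0.0625
  0.05965·V_2 - 0.001333·V_1 - 0.02128·V_4 = 0
  0.04227·V_4 - 0.01099·V_1 - 0.02128·V_2 = 0
Solving these 3 simultaneous equations (Gaussian elimination) gives:
  V_1 = 4.933 V, V_2 = 0.6921 V, V_4 = 1.631 V
I_R6 = (V_3 - V_4)/R6 = (0 - 1.631)/100 = -0.01631 A
|I_R6| = 0.01631 A

Final answer: |I_R6| = 0.01631 A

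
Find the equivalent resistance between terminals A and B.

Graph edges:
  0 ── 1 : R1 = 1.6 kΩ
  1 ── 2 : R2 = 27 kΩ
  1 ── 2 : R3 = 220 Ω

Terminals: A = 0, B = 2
Reduce the network between node 0 (A) and node 2 (B) by series/parallel combination:
  Rp1 = R2 ‖ R3 (parallel, both between nodes 1 and 2) = 1/(1/27000 + 1/220) = 218.2 Ω
  Rs1 = R1 + Rp1 (series, joined only at node 1) = 1600 + 218.2 = 1818 Ω
R_eq = 1.818 kΩ

Final answer: 1.818 kΩ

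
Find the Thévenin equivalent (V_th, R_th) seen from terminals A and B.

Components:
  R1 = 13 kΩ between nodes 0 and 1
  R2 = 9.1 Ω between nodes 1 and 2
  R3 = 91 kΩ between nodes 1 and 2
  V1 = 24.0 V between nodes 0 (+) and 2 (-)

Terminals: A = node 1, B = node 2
Step 1 — V_th is the open-circuit voltage V_A - V_B (nothing connected across the terminals).
Nodal analysis, taking node 2 as the 0 V reference.
Source V1 fixes V_0 = 24 V.
KCL at each unknown node (sum of currents leaving = 0; resistances in Ω):
  Node 1: (V_1 - 24)/13000 + (V_1 - 0)/9.1 + (V_1 - 0)/91000 = 0
Collecting terms: 0.11 × V_1 = 0.001846  =>  V_1 = 0.01679 V
V_th = V_1 - V_2 = 0.01679 - 0 = 0.01679 V
Step 2 — R_th: zero the source — replace V1 by a short circuit (node 2 merges into node 0) — and find the resistance seen between A (node 1) and B (node 0).
Reduce the network between node 1 (A) and node 0 (B) by series/parallel combination:
  Rp1 = R1 ‖ R2 ‖ R3 (parallel, all between nodes 0 and 1) = 1/(1/13000 + 1/9.1 + 1/91000) = 9.093 Ω
R_th = 9.093 Ω

Final answer: V_th = 0.01679 V, R_th = 9.093 Ω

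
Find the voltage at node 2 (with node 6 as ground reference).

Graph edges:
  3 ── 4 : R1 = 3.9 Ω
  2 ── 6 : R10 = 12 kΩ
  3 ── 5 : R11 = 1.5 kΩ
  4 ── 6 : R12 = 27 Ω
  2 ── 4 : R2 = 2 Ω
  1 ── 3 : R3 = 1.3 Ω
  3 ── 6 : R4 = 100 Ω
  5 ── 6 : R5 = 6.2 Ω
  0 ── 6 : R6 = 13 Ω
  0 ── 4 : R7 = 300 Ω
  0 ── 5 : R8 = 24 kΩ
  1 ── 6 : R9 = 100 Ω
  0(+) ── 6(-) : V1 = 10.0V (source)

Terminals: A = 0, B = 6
Nodal analysis, taking node 6 as the 0 V reference.
Source V1 fixes V_0 = 10 V.
KCL at each unknown node (sum of currents leaving = 0; resistances in Ω):
  Node 1: (V_1 - V_3)/1.3 + (V_1 - 0)/100 = 0
  Node 2: (V_2 - V_4)/2 + (V_2 - 0)/12000 = 0
  Node 3: (V_3 - V_4)/3.9 + (V_3 - V_1)/1.3 + (V_3 - 0)/100 + (V_3 - V_5)/1500 = 0
  Node 4: (V_4 - V_3)/3.9 + (V_4 - V_2)/2 + (V_4 - 10)/300 + (V_4 - 0)/27 = 0
  Node 5: (V_5 - 0)/6.2 + (V_5 - 10)/24000 + (V_5 - V_3)/1500 = 0
Collecting terms (coefficients in siemens):
  0.7792·V_1 - 0.7692·V_3 = 0
  0.5001·V_2 - 0.5·V_4 = 0
  1.036·V_3 - 0.7692·V_1 - 0.2564·V_4 - 0.0006667·V_5 = 0
  0.7968·V_4 - 0.5·V_2 - 0.2564·V_3 = 0.03333
  0.162·V_5 - 0.0006667·V_3 = 0.0004167
Solving these 5 simultaneous equations (Gaussian elimination) gives:
  V_1 = 0.5123 V, V_2 = 0.5605 V, V_3 = 0.519 V, V_4 = 0.5606 V
  V_5 = 0.004708 V
The requested potential is V_2 = 0.5605 V.

Final answer: V_2 = 0.5605 V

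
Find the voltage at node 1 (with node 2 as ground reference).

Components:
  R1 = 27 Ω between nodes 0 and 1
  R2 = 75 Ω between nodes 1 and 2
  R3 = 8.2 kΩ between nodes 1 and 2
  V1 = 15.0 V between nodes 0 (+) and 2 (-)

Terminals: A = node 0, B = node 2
Nodal analysis, taking node 2 as the 0 V reference.
Source V1 fixes V_0 = 15 V.
KCL at each unknown node (sum of currents leaving = 0; resistances in Ω):
  Node 1: (V_1 - 15)/27 + (V_1 - 0)/75 + (V_1 - 0)/8200 = 0
Collecting terms: 0.05049 × V_1 = 0.5556  =>  V_1 = 11 V
The requested potential is V_1 = 11 V.

Final answer: V_1 = 11 V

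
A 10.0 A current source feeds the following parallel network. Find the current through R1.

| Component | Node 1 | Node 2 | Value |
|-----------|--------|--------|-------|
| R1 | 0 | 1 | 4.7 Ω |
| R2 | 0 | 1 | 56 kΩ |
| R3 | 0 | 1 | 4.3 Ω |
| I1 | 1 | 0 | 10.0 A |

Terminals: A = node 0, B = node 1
All resistors sit directly between nodes 0 and 1, so they are in parallel and share one voltage V; the full source current 10 A splits among them.
1/R_par = 1/4.7 + 1/56000 + 1/4.3 = 0.4453 S  =>  R_par = 2.245 Ω
V = I × R_par = 10 × 2.245 = 22.45 V
I_R1 = V/R1 = 22.45/4.7 = 4.778 A

Final answer: 4.778 A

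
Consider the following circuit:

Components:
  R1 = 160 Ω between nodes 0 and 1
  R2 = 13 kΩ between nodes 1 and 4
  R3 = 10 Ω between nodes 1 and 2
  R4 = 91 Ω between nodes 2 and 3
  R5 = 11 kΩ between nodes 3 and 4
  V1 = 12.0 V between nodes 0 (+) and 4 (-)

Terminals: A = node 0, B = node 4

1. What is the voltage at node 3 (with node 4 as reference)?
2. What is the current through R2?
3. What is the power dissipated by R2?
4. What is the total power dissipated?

Nodal analysis, taking node 4 as the 0 V reference.
Source V1 fixes V_0 = 12 V.
KCL at each unknown node (sum of currents leaving = 0; resistances in Ω):
  Node 1: (V_1 - 12)/160 + (V_1 - 0)/13000 + (V_1 - V_2)/10 = 0
  Node 2: (V_2 - V_1)/10 + (V_2 - V_3)/91 = 0
  Node 3: (V_3 - V_2)/91 + (V_3 - 0)/11000 = 0
Collecting terms (coefficients in siemens):
  0.1063·V_1 - 0.1·V_2 = 0.075
  0.111·V_2 - 0.1·V_1 - 0.01099·V_3 = 0
  0.01108·V_3 - 0.01099·V_2 = 0
Solving these 3 simultaneous equations (Gaussian elimination) gives:
  V_1 = 11.69 V, V_2 = 11.68 V, V_3 = 11.58 V
Part 1:
  Read off the nodal solution: V_3 = 11.58 V
Part 2:
  I_R2 = (V_1 - V_4)/R2 = (11.69 - 0)/13000 = 0.0008991 A
  Magnitude: I_R2 = 0.0008991 A
Part 3:
  I_R2 = (V_1 - V_4)/R2 = (11.69 - 0)/13000 = 0.0008991 A
  P_R2 = I_R2² × R2 = (0.0008991)² × 13000 = 0.01051 W
Part 4:
  Power in each resistor, P = (ΔV)²/R:
    P_R1 = (12 - 11.69)²/160 = 0.0006096 W
    P_R2 = (11.69 - 0)²/13000 = 0.01051 W
    P_R3 = (11.69 - 11.68)²/10 = 0.00001108 W
    P_R4 = (11.68 - 11.58)²/91 = 0.0001009 W
    P_R5 = (11.58 - 0)²/11000 = 0.01219 W
  P_total = P_R1 + P_R2 + P_R3 + P_R4 + P_R5 = 0.02342 W

Final answers:
1. V_3 = 11.58 V
2. I_R2 = 0.0008991 A
3. P_R2 = 0.01051 W
4. P_total = 0.02342 W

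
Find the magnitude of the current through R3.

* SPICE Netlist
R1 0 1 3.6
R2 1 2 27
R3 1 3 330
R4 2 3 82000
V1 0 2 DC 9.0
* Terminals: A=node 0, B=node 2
Nodal analysis, taking node 2 as the 0 V reference.
Source V1 fixes V_0 = 9 V.
KCL at each unknown node (sum of currents leaving = 0; resistances in Ω):
  Node 1: (V_1 - 9)/3.6 + (V_1 - 0)/27 + (V_1 - V_3)/330 = 0
  Node 3: (V_3 - V_1)/330 + (V_3 - 0)/82000 = 0
Collecting terms (coefficients in siemens):
  0.3178·V_1 - 0.00303·V_3 = 2.5
  0.003042·V_3 - 0.00303·V_1 = 0
Determinant D = (0.3178)(0.003042) - (-0.00303)(-0.00303) = 0.0009579
V_1 = [(2.5)(0.003042) - (-0.00303)(0)]/D = 7.941 V
V_3 = [(0.3178)(0) - (2.5)(-0.00303)]/D = 7.909 V
I_R3 = (V_1 - V_3)/R3 = (7.941 - 7.909)/330 = 0.00009645 A
|I_R3| = 0.00009645 A

Final answer: |I_R3| = 9.645e-05 A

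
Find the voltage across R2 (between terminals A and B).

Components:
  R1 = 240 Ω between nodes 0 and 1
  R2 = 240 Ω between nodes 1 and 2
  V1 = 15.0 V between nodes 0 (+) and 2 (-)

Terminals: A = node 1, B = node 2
R1 and R2 are in series across V1 (node 0 → node 1 → node 2), and the output A–B is taken across R2, so this is a voltage divider.
Series current: I = V1/(R1 + R2) = 15/(240 + 240) = 15/480 = 0.03125 A
V_R2 = I × R2 = V1 × R2/(R1 + R2) = 15 × 240/480 = 7.5 V

Final answer: 7.5 V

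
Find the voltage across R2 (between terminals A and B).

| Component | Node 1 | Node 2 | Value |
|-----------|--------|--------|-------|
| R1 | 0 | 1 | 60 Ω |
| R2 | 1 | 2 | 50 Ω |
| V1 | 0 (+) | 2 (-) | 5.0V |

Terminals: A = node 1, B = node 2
R1 and R2 are in series across V1 (node 0 → node 1 → node 2), and the output A–B is taken across R2, so this is a voltage divider.
Series current: I = V1/(R1 + R2) = 5/(60 + 50) = 5/110 = 0.04545 A
V_R2 = I × R2 = V1 × R2/(R1 + R2) = 5 × 50/110 = 2.273 V

Final answer: 2.273 V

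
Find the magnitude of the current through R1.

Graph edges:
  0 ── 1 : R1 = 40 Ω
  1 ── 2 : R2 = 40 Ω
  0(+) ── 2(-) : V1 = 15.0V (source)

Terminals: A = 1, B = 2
Nodal analysis, taking node 2 as the 0 V reference.
Source V1 fixes V_0 = 15 V.
KCL at each unknown node (sum of currents leaving = 0; resistances in Ω):
  Node 1: (V_1 - 15)/40 + (V_1 - 0)/40 = 0
Collecting terms: 0.05 × V_1 = 0.375  =>  V_1 = 7.5 V
I_R1 = (V_0 - V_1)/R1 = (15 - 7.5)/40 = 0.1875 A
|I_R1| = 0.1875 A

Final answer: |I_R1| = 0.1875 A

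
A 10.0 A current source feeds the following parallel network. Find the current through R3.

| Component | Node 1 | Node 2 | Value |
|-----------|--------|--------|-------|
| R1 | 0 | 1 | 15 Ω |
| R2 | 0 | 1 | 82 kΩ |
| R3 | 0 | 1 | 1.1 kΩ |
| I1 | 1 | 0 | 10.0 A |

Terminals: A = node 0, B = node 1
All resistors sit directly between nodes 0 and 1, so they are in parallel and share one voltage V; the full source current 10 A splits among them.
1/R_par = 1/15 + 1/82000 + 1/1100 = 0.06759 S  =>  R_par = 14.8 Ω
V = I × R_par = 10 × 14.8 = 148 V
I_R3 = V/R3 = 148/1100 = 0.1345 A

Final answer: 0.1345 A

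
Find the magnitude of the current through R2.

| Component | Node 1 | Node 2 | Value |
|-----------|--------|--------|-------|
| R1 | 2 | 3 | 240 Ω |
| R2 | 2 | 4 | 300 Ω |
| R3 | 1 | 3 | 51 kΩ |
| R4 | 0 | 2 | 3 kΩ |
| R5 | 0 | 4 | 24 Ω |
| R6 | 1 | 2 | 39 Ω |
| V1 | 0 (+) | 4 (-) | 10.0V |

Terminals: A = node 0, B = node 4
Nodal analysis, taking node 4 as the 0 V reference.
Source V1 fixes V_0 = 10 V.
KCL at each unknown node (sum of currents leaving = 0; resistances in Ω):
  Node 1: (V_1 - V_3)/51000 + (V_1 - V_2)/39 = 0
  Node 2: (V_2 - V_3)/240 + (V_2 - 0)/300 + (V_2 - 10)/3000 + (V_2 - V_1)/39 = 0
  Node 3: (V_3 - V_2)/240 + (V_3 - V_1)/51000 = 0
Collecting terms (coefficients in siemens):
  0.02566·V_1 - 0.02564·V_2 - 0.00001961·V_3 = 0
  0.03347·V_2 - 0.02564·V_1 - 0.004167·V_3 = 0.003333
  0.004186·V_3 - 0.00001961·V_1 - 0.004167·V_2 = 0
Solving these 3 simultaneous equations (Gaussian elimination) gives:
  V_1 = 0.9091 V, V_2 = 0.9091 V, V_3 = 0.9091 V
I_R2 = (V_2 - V_4)/R2 = (0.9091 - 0)/300 = 0.00303 A
|I_R2| = 0.00303 A

Final answer: |I_R2| = 0.00303 A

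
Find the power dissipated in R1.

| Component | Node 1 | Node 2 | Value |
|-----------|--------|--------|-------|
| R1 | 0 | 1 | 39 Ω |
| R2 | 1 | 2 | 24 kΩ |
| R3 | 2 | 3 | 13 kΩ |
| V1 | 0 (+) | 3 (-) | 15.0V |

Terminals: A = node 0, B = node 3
Nodal analysis, taking node 3 as the 0 V reference.
Source V1 fixes V_0 = 15 V.
KCL at each unknown node (sum of currents leaving = 0; resistances in Ω):
  Node 1: (V_1 - 15)/39 + (V_1 - V_2)/24000 = 0
  Node 2: (V_2 - V_1)/24000 + (V_2 - 0)/13000 = 0
Collecting terms (coefficients in siemens):
  0.02568·V_1 - 0.00004167·V_2 = 0.3846
  0.0001186·V_2 - 0.00004167·V_1 = 0
Determinant D = (0.02568)(0.0001186) - (-0.00004167)(-0.00004167) = 0.000003044
V_1 = [(0.3846)(0.0001186) - (-0.00004167)(0)]/D = 14.98 V
V_2 = [(0.02568)(0) - (0.3846)(-0.00004167)]/D = 5.265 V
I_R1 = (V_0 - V_1)/R1 = (15 - 14.98)/39 = 0.000405 A
P_R1 = I_R1² × R1 = (0.000405)² × 39 = 0.000006396 W

Final answer: 6.396e-06 W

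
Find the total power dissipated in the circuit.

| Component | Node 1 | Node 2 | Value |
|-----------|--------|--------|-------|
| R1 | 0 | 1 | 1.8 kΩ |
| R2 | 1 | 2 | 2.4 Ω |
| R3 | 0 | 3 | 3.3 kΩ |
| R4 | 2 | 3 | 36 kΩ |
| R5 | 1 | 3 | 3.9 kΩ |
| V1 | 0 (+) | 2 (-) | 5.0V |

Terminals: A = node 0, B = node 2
Nodal analysis, taking node 2 as the 0 V reference.
Source V1 fixes V_0 = 5 V.
KCL at each unknown node (sum of currents leaving = 0; resistances in Ω):
  Node 1: (V_1 - 5)/1800 + (V_1 - 0)/2.4 + (V_1 - V_3)/3900 = 0
  Node 3: (V_3 - 5)/3300 + (V_3 - 0)/36000 + (V_3 - V_1)/3900 = 0
Collecting terms (coefficients in siemens):
  0.4175·V_1 - 0.0002564·V_3 = 0.002778
  0.0005872·V_3 - 0.0002564·V_1 = 0.001515
Determinant D = (0.4175)(0.0005872) - (-0.0002564)(-0.0002564) = 0.0002451
V_1 = [(0.002778)(0.0005872) - (-0.0002564)(0.001515)]/D = 0.008241 V
V_3 = [(0.4175)(0.001515) - (0.002778)(-0.0002564)]/D = 2.584 V
Power in each resistor, P = (ΔV)²/R:
  P_R1 = (5 - 0.008241)²/1800 = 0.01384 W
  P_R2 = (0.008241 - 0)²/2.4 = 0.0000283 W
  P_R3 = (5 - 2.584)²/3300 = 0.001769 W
  P_R4 = (0 - 2.584)²/36000 = 0.0001854 W
  P_R5 = (0.008241 - 2.584)²/3900 = 0.001701 W
P_total = P_R1 + P_R2 + P_R3 + P_R4 + P_R5 = 0.01753 W

Final answer: 0.01753 W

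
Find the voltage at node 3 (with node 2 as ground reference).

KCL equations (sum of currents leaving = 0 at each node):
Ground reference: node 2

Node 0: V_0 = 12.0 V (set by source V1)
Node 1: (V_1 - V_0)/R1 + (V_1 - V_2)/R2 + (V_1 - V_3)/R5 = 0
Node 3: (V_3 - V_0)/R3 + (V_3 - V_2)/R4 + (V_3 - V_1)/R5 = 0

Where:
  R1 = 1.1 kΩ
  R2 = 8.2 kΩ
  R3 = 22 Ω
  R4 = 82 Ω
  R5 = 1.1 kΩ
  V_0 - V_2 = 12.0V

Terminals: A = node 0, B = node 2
Nodal analysis, taking node 2 as the 0 V reference.
Source V1 fixes V_0 = 12 V.
KCL at each unknown node (sum of currents leaving = 0; resistances in Ω):
  Node 1: (V_1 - 12)/1100 + (V_1 - 0)/8200 + (V_1 - V_3)/1100 = 0
  Node 3: (V_3 - 12)/22 + (V_3 - 0)/82 + (V_3 - V_1)/1100 = 0
Collecting terms (coefficients in siemens):
  0.00194·V_1 - 0.0009091·V_3 = 0.01091
  0.05856·V_3 - 0.0009091·V_1 = 0.5455
Determinant D = (0.00194)(0.05856) - (-0.0009091)(-0.0009091) = 0.0001128
V_1 = [(0.01091)(0.05856) - (-0.0009091)(0.5455)]/D = 10.06 V
V_3 = [(0.00194)(0.5455) - (0.01091)(-0.0009091)]/D = 9.471 V
The requested potential is V_3 = 9.471 V.

Final answer: V_3 = 9.471 V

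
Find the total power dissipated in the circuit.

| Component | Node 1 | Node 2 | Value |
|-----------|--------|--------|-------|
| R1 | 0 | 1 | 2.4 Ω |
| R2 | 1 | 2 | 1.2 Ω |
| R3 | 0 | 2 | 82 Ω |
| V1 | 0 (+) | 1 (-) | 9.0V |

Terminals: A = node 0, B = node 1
Nodal analysis, taking node 1 as the 0 V reference.
Source V1 fixes V_0 = 9 V.
KCL at each unknown node (sum of currents leaving = 0; resistances in Ω):
  Node 2: (V_2 - 0)/1.2 + (V_2 - 9)/82 = 0
Collecting terms: 0.8455 × V_2 = 0.1098  =>  V_2 = 0.1298 V
Power in each resistor, P = (ΔV)²/R:
  P_R1 = (9 - 0)²/2.4 = 33.75 W
  P_R2 = (0 - 0.1298)²/1.2 = 0.01404 W
  P_R3 = (9 - 0.1298)²/82 = 0.9595 W
P_total = P_R1 + P_R2 + P_R3 = 34.72 W

Final answer: 34.72 W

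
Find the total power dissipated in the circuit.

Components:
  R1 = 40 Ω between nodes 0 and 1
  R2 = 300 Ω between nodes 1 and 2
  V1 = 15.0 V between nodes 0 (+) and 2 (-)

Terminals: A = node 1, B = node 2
Nodal analysis, taking node 2 as the 0 V reference.
Source V1 fixes V_0 = 15 V.
KCL at each unknown node (sum of currents leaving = 0; resistances in Ω):
  Node 1: (V_1 - 15)/40 + (V_1 - 0)/300 = 0
Collecting terms: 0.02833 × V_1 = 0.375  =>  V_1 = 13.24 V
Power in each resistor, P = (ΔV)²/R:
  P_R1 = (15 - 13.24)²/40 = 0.07785 W
  P_R2 = (13.24 - 0)²/300 = 0.5839 W
P_total = P_R1 + P_R2 = 0.6618 W

Final answer: 0.6618 W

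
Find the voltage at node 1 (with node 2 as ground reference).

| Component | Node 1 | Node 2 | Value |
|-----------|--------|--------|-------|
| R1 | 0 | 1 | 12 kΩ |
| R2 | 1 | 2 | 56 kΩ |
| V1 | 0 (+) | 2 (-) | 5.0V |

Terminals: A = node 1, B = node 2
Nodal analysis, taking node 2 as the 0 V reference.
Source V1 fixes V_0 = 5 V.
KCL at each unknown node (sum of currents leaving = 0; resistances in Ω):
  Node 1: (V_1 - 5)/12000 + (V_1 - 0)/56000 = 0
Collecting terms: 0.0001012 × V_1 = 0.0004167  =>  V_1 = 4.118 V
The requested potential is V_1 = 4.118 V.

Final answer: V_1 = 4.118 V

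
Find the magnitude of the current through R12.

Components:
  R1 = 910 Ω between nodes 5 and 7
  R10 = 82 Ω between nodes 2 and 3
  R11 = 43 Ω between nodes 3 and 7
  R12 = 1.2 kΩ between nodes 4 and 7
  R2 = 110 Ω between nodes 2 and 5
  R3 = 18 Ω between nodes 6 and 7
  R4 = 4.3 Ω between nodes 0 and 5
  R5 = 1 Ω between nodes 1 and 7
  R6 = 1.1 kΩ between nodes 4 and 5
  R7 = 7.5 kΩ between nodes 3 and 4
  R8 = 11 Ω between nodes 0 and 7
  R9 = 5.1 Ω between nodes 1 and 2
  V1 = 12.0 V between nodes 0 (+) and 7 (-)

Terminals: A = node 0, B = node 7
Nodal analysis, taking node 7 as the 0 V reference.
Source V1 fixes V_0 = 12 V.
KCL at each unknown node (sum of currents leaving = 0; resistances in Ω):
  Node 1: (V_1 - 0)/1 + (V_1 - V_2)/5.1 = 0
  Node 2: (V_2 - V_5)/110 + (V_2 - V_1)/5.1 + (V_2 - V_3)/82 = 0
  Node 3: (V_3 - V_4)/7500 + (V_3 - V_2)/82 + (V_3 - 0)/43 = 0
  Node 4: (V_4 - V_5)/1100 + (V_4 - V_3)/7500 + (V_4 - 0)/1200 = 0
  Node 5: (V_5 - 0)/910 + (V_5 - V_2)/110 + (V_5 - 12)/4.3 + (V_5 - V_4)/1100 = 0
  Node 6: (V_6 - 0)/18 = 0
Collecting terms (coefficients in siemens):
  1.196·V_1 - 0.1961·V_2 = 0
  0.2174·V_2 - 0.1961·V_1 - 0.0122·V_3 - 0.009091·V_5 = 0
  0.03558·V_3 - 0.0122·V_2 - 0.0001333·V_4 = 0
  0.001876·V_4 - 0.0001333·V_3 - 0.0009091·V_5 = 0
  0.2437·V_5 - 0.009091·V_2 - 0.0009091·V_4 = 2.791
  0.05556·V_6 = 0
Solving these 6 simultaneous equations (Gaussian elimination) gives:
  V_1 = 0.09486 V, V_2 = 0.5787 V, V_3 = 0.2193 V, V_4 = 5.587 V
  V_5 = 11.5 V, V_6 = 0 V
I_R12 = (V_4 - V_7)/R12 = (5.587 - 0)/1200 = 0.004656 A
|I_R12| = 0.004656 A

Final answer: |I_R12| = 0.004656 A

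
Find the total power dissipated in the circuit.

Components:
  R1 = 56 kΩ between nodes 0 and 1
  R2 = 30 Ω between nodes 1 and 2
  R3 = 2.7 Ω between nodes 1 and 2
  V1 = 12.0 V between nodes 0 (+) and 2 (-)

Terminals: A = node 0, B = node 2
Nodal analysis, taking node 2 as the 0 V reference.
Source V1 fixes V_0 = 12 V.
KCL at each unknown node (sum of currents leaving = 0; resistances in Ω):
  Node 1: (V_1 - 12)/56000 + (V_1 - 0)/30 + (V_1 - 0)/2.7 = 0
Collecting terms: 0.4037 × V_1 = 0.0002143  =>  V_1 = 0.0005308 V
Power in each resistor, P = (ΔV)²/R:
  P_R1 = (12 - 0.0005308)²/56000 = 0.002571 W
  P_R2 = (0.0005308 - 0)²/30 = 0.000000009391 W
  P_R3 = (0.0005308 - 0)²/2.7 = 0.0000001043 W
P_total = P_R1 + P_R2 + P_R3 = 0.002571 W

Final answer: 0.002571 W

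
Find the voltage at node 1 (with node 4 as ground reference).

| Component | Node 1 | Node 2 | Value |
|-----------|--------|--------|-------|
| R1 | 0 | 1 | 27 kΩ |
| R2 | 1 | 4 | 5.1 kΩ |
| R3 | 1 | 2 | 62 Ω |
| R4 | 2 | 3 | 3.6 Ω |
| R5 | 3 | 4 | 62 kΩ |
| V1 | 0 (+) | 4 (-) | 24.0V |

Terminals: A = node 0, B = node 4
Nodal analysis, taking node 4 as the 0 V reference.
Source V1 fixes V_0 = 24 V.
KCL at each unknown node (sum of currents leaving = 0; resistances in Ω):
  Node 1: (V_1 - 24)/27000 + (V_1 - 0)/5100 + (V_1 - V_2)/62 = 0
  Node 2: (V_2 - V_1)/62 + (V_2 - V_3)/3.6 = 0
  Node 3: (V_3 - V_2)/3.6 + (V_3 - 0)/62000 = 0
Collecting terms (coefficients in siemens):
  0.01636·V_1 - 0.01613·V_2 = 0.0008889
  0.2939·V_2 - 0.01613·V_1 - 0.2778·V_3 = 0
  0.2778·V_3 - 0.2778·V_2 = 0
Solving these 3 simultaneous equations (Gaussian elimination) gives:
  V_1 = 3.567 V, V_2 = 3.563 V, V_3 = 3.563 V
The requested potential is V_1 = 3.567 V.

Final answer: V_1 = 3.567 V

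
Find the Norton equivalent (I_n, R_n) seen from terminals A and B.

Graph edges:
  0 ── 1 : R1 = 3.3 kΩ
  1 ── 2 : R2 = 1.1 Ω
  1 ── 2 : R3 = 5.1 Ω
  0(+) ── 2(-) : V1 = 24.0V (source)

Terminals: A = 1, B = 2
Find the Thévenin equivalent first; then I_n = V_th/R_th and R_n = R_th.
Step 1 — V_th is the open-circuit voltage V_A - V_B (nothing connected across the terminals).
Nodal analysis, taking node 2 as the 0 V reference.
Source V1 fixes V_0 = 24 V.
KCL at each unknown node (sum of currents leaving = 0; resistances in Ω):
  Node 1: (V_1 - 24)/3300 + (V_1 - 0)/1.1 + (V_1 - 0)/5.1 = 0
Collecting terms: 1.105 × V_1 = 0.007273  =>  V_1 = 0.006579 V
V_th = V_1 - V_2 = 0.006579 - 0 = 0.006579 V
Step 2 — R_th: zero the source — replace V1 by a short circuit (node 2 merges into node 0) — and find the resistance seen between A (node 1) and B (node 0).
Reduce the network between node 1 (A) and node 0 (B) by series/parallel combination:
  Rp1 = R1 ‖ R2 ‖ R3 (parallel, all between nodes 0 and 1) = 1/(1/3300 + 1/1.1 + 1/5.1) = 0.9046 Ω
R_th = 0.9046 Ω
I_n = V_th/R_th = 0.006579/0.9046 = 0.007273 A, and R_n = R_th = 0.9046 Ω

Final answer: I_n = 0.007273 A, R_n = 0.9046 Ω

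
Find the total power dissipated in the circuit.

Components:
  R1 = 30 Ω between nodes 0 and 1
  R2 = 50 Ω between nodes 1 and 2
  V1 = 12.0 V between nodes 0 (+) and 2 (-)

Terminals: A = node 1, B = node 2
Nodal analysis, taking node 2 as the 0 V reference.
Source V1 fixes V_0 = 12 V.
KCL at each unknown node (sum of currents leaving = 0; resistances in Ω):
  Node 1: (V_1 - 12)/30 + (V_1 - 0)/50 = 0
Collecting terms: 0.05333 × V_1 = 0.4  =>  V_1 = 7.5 V
Power in each resistor, P = (ΔV)²/R:
  P_R1 = (12 - 7.5)²/30 = 0.675 W
  P_R2 = (7.5 - 0)²/50 = 1.125 W
P_total = P_R1 + P_R2 = 1.8 W

Final answer: 1.8 W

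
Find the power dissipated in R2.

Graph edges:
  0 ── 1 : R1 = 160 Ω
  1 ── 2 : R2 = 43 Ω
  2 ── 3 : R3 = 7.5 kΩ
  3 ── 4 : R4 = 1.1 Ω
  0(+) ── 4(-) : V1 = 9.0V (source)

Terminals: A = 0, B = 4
Nodal analysis, taking node 4 as the 0 V reference.
Source V1 fixes V_0 = 9 V.
KCL at each unknown node (sum of currents leaving = 0; resistances in Ω):
  Node 1: (V_1 - 9)/160 + (V_1 - V_2)/43 = 0
  Node 2: (V_2 - V_1)/43 + (V_2 - V_3)/7500 = 0
  Node 3: (V_3 - V_2)/7500 + (V_3 - 0)/1.1 = 0
Collecting terms (coefficients in siemens):
  0.02951·V_1 - 0.02326·V_2 = 0.05625
  0.02339·V_2 - 0.02326·V_1 - 0.0001333·V_3 = 0
  0.9092·V_3 - 0.0001333·V_2 = 0
Solving these 3 simultaneous equations (Gaussian elimination) gives:
  V_1 = 8.813 V, V_2 = 8.763 V, V_3 = 0.001285 V
I_R2 = (V_1 - V_2)/R2 = (8.813 - 8.763)/43 = 0.001168 A
P_R2 = I_R2² × R2 = (0.001168)² × 43 = 0.00005868 W

Final answer: 5.868e-05 W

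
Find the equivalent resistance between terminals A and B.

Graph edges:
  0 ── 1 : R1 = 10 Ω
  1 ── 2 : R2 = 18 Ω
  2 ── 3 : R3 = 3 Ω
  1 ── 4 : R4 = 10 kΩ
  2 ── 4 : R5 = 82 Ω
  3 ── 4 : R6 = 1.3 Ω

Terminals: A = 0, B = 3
The network is not a plain series/parallel combination. Inject a 1 A test current into terminal A (node 0) and return it from terminal B (node 3); then R_eq = V_A / (1 A).
Nodal analysis, taking node 3 as the 0 V reference.
Current source I_test pushes 1 A into node 0 and draws it out of node 3.
KCL at each unknown node (sum of currents leaving = 0; resistances in Ω):
  Node 0: (V_0 - V_1)/10 - 1 = 0
  Node 1: (V_1 - V_0)/10 + (V_1 - V_2)/18 + (V_1 - V_4)/10000 = 0
  Node 2: (V_2 - V_1)/18 + (V_2 - 0)/3 + (V_2 - V_4)/82 = 0
  Node 4: (V_4 - V_1)/10000 + (V_4 - V_2)/82 + (V_4 - 0)/1.3 = 0
Collecting terms (coefficients in siemens):
  0.1·V_0 - 0.1·V_1 = 1
  0.1557·V_1 - 0.1·V_0 - 0.05556·V_2 - 0.0001·V_4 = 0
  0.4011·V_2 - 0.05556·V_1 - 0.0122·V_4 = 0
  0.7815·V_4 - 0.0001·V_1 - 0.0122·V_2 = 0
Solving these 4 simultaneous equations (Gaussian elimination) gives:
  V_0 = 30.85 V, V_1 = 20.85 V, V_2 = 2.89 V, V_4 = 0.04776 V
R_eq = V_0 / 1 A = 30.85 Ω

Final answer: 30.85 Ω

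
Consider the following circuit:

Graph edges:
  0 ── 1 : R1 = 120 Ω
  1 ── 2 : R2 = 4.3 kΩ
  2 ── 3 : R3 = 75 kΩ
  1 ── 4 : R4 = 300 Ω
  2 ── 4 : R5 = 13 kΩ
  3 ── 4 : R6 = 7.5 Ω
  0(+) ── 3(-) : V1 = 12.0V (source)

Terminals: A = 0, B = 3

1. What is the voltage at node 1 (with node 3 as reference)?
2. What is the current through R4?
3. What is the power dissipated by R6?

Nodal analysis, taking node 3 as the 0 V reference.
Source V1 fixes V_0 = 12 V.
KCL at each unknown node (sum of currents leaving = 0; resistances in Ω):
  Node 1: (V_1 - 12)/120 + (V_1 - V_2)/4300 + (V_1 - V_4)/300 = 0
  Node 2: (V_2 - V_1)/4300 + (V_2 - 0)/75000 + (V_2 - V_4)/13000 = 0
  Node 4: (V_4 - V_1)/300 + (V_4 - V_2)/13000 + (V_4 - 0)/7.5 = 0
Collecting terms (coefficients in siemens):
  0.0119·V_1 - 0.0002326·V_2 - 0.003333·V_4 = 0.1
  0.0003228·V_2 - 0.0002326·V_1 - 0.00007692·V_4 = 0
  0.1367·V_4 - 0.003333·V_1 - 0.00007692·V_2 = 0
Solving these 3 simultaneous equations (Gaussian elimination) gives:
  V_1 = 8.585 V, V_2 = 6.236 V, V_4 = 0.2128 V
Part 1:
  Read off the nodal solution: V_1 = 8.585 V
Part 2:
  I_R4 = (V_1 - V_4)/R4 = (8.585 - 0.2128)/300 = 0.02791 A
  Magnitude: I_R4 = 0.02791 A
Part 3:
  I_R6 = (V_3 - V_4)/R6 = (0 - 0.2128)/7.5 = -0.02837 A
  P_R6 = I_R6² × R6 = (-0.02837)² × 7.5 = 0.006037 W

Final answers:
1. V_1 = 8.585 V
2. I_R4 = 0.02791 A
3. P_R6 = 0.006037 W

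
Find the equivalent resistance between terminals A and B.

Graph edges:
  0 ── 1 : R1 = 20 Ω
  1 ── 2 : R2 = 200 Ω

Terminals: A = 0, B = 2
Reduce the network between node 0 (A) and node 2 (B) by series/parallel combination:
  Rs1 = R1 + R2 (series, joined only at node 1) = 20 + 200 = 220 Ω
R_eq = 220 Ω

Final answer: 220 Ω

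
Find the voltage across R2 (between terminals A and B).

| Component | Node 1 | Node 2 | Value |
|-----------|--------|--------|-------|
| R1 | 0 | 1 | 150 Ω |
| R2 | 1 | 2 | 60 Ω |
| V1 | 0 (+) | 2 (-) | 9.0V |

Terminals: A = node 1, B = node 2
R1 and R2 are in series across V1 (node 0 → node 1 → node 2), and the output A–B is taken across R2, so this is a voltage divider.
Series current: I = V1/(R1 + R2) = 9/(150 + 60) = 9/210 = 0.04286 A
V_R2 = I × R2 = V1 × R2/(R1 + R2) = 9 × 60/210 = 2.571 V

Final answer: 2.571 V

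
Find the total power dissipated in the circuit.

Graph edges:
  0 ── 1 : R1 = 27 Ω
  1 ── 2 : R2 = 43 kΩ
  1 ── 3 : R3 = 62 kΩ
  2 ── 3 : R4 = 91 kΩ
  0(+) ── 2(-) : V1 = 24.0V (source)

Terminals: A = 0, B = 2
Nodal analysis, taking node 2 as the 0 V reference.
Source V1 fixes V_0 = 24 V.
KCL at each unknown node (sum of currents leaving = 0; resistances in Ω):
  Node 1: (V_1 - 24)/27 + (V_1 - 0)/43000 + (V_1 - V_3)/62000 = 0
  Node 3: (V_3 - V_1)/62000 + (V_3 - 0)/91000 = 0
Collecting terms (coefficients in siemens):
  0.03708·V_1 - 0.00001613·V_3 = 0.8889
  0.00002712·V_3 - 0.00001613·V_1 = 0
Determinant D = (0.03708)(0.00002712) - (-0.00001613)(-0.00001613) = 0.000001005
V_1 = [(0.8889)(0.00002712) - (-0.00001613)(0)]/D = 23.98 V
V_3 = [(0.03708)(0) - (0.8889)(-0.00001613)]/D = 14.26 V
Power in each resistor, P = (ΔV)²/R:
  P_R1 = (24 - 23.98)²/27 = 0.00001378 W
  P_R2 = (23.98 - 0)²/43000 = 0.01337 W
  P_R3 = (23.98 - 14.26)²/62000 = 0.001523 W
  P_R4 = (0 - 14.26)²/91000 = 0.002236 W
P_total = P_R1 + P_R2 + P_R3 + P_R4 = 0.01715 W

Final answer: 0.01715 W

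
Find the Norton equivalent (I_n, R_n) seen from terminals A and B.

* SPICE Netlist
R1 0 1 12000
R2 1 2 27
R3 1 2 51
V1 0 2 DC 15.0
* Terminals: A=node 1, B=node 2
Find the Thévenin equivalent first; then I_n = V_th/R_th and R_n = R_th.
Step 1 — V_th is the open-circuit voltage V_A - V_B (nothing connected across the terminals).
Nodal analysis, taking node 2 as the 0 V reference.
Source V1 fixes V_0 = 15 V.
KCL at each unknown node (sum of currents leaving = 0; resistances in Ω):
  Node 1: (V_1 - 15)/12000 + (V_1 - 0)/27 + (V_1 - 0)/51 = 0
Collecting terms: 0.05673 × V_1 = 0.00125  =>  V_1 = 0.02203 V
V_th = V_1 - V_2 = 0.02203 - 0 = 0.02203 V
Step 2 — R_th: zero the source — replace V1 by a short circuit (node 2 merges into node 0) — and find the resistance seen between A (node 1) and B (node 0).
Reduce the network between node 1 (A) and node 0 (B) by series/parallel combination:
  Rp1 = R1 ‖ R2 ‖ R3 (parallel, all between nodes 0 and 1) = 1/(1/12000 + 1/27 + 1/51) = 17.63 Ω
R_th = 17.63 Ω
I_n = V_th/R_th = 0.02203/17.63 = 0.00125 A, and R_n = R_th = 17.63 Ω

Final answer: I_n = 0.00125 A, R_n = 17.63 Ω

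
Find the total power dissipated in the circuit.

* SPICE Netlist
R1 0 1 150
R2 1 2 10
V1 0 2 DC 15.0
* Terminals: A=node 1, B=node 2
Nodal analysis, taking node 2 as the 0 V reference.
Source V1 fixes V_0 = 15 V.
KCL at each unknown node (sum of currents leaving = 0; resistances in Ω):
  Node 1: (V_1 - 15)/150 + (V_1 - 0)/10 = 0
Collecting terms: 0.1067 × V_1 = 0.1  =>  V_1 = 0.9375 V
Power in each resistor, P = (ΔV)²/R:
  P_R1 = (15 - 0.9375)²/150 = 1.318 W
  P_R2 = (0.9375 - 0)²/10 = 0.08789 W
P_total = P_R1 + P_R2 = 1.406 W

Final answer: 1.406 W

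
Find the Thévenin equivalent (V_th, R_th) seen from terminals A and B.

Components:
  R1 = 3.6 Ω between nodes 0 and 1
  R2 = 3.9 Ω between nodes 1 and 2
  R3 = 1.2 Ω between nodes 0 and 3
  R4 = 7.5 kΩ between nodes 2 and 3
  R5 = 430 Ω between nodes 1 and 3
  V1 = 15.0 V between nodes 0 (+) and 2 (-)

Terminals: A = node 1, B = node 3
Step 1 — V_th is the open-circuit voltage V_A - V_B (nothing connected across the terminals).
Nodal analysis, taking node 2 as the 0 V reference.
Source V1 fixes V_0 = 15 V.
KCL at each unknown node (sum of currents leaving = 0; resistances in Ω):
  Node 1: (V_1 - 15)/3.6 + (V_1 - 0)/3.9 + (V_1 - V_3)/430 = 0
  Node 3: (V_3 - 15)/1.2 + (V_3 - 0)/7500 + (V_3 - V_1)/430 = 0
Collecting terms (coefficients in siemens):
  0.5365·V_1 - 0.002326·V_3 = 4.167
  0.8358·V_3 - 0.002326·V_1 = 12.5
Determinant D = (0.5365)(0.8358) - (-0.002326)(-0.002326) = 0.4484
V_1 = [(4.167)(0.8358) - (-0.002326)(12.5)]/D = 7.831 V
V_3 = [(0.5365)(12.5) - (4.167)(-0.002326)]/D = 14.98 V
V_th = V_1 - V_3 = 7.831 - 14.98 = -7.147 V
Step 2 — R_th: zero the source — replace V1 by a short circuit (node 2 merges into node 0) — and find the resistance seen between A (node 1) and B (node 3).
Reduce the network between node 1 (A) and node 3 (B) by series/parallel combination:
  Rp1 = R1 ‖ R2 (parallel, both between nodes 0 and 1) = 1/(1/3.6 + 1/3.9) = 1.872 Ω
  Rp2 = R3 ‖ R4 (parallel, both between nodes 0 and 3) = 1/(1/1.2 + 1/7500) = 1.2 Ω
  Rs1 = Rp1 + Rp2 (series, joined only at node 0) = 1.872 + 1.2 = 3.072 Ω
  Rp3 = R5 ‖ Rs1 (parallel, both between nodes 1 and 3) = 1/(1/430 + 1/3.072) = 3.05 Ω
R_th = 3.05 Ω

Final answer: V_th = -7.147 V, R_th = 3.05 Ω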